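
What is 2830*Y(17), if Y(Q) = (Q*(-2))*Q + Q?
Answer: -1587630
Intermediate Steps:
Y(Q) = Q - 2*Q² (Y(Q) = (-2*Q)*Q + Q = -2*Q² + Q = Q - 2*Q²)
2830*Y(17) = 2830*(17*(1 - 2*17)) = 2830*(17*(1 - 34)) = 2830*(17*(-33)) = 2830*(-561) = -1587630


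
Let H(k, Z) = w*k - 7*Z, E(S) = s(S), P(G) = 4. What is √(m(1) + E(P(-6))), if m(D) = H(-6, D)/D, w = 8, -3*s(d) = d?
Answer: 13*I*√3/3 ≈ 7.5056*I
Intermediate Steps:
s(d) = -d/3
E(S) = -S/3
H(k, Z) = -7*Z + 8*k (H(k, Z) = 8*k - 7*Z = -7*Z + 8*k)
m(D) = (-48 - 7*D)/D (m(D) = (-7*D + 8*(-6))/D = (-7*D - 48)/D = (-48 - 7*D)/D)
√(m(1) + E(P(-6))) = √((-7 - 48/1) - ⅓*4) = √((-7 - 48*1) - 4/3) = √((-7 - 48) - 4/3) = √(-55 - 4/3) = √(-169/3) = 13*I*√3/3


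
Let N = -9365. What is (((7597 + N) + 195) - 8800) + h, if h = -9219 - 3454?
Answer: -23046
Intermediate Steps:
h = -12673
(((7597 + N) + 195) - 8800) + h = (((7597 - 9365) + 195) - 8800) - 12673 = ((-1768 + 195) - 8800) - 12673 = (-1573 - 8800) - 12673 = -10373 - 12673 = -23046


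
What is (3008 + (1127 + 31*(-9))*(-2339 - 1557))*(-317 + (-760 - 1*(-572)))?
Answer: 1666904000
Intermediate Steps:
(3008 + (1127 + 31*(-9))*(-2339 - 1557))*(-317 + (-760 - 1*(-572))) = (3008 + (1127 - 279)*(-3896))*(-317 + (-760 + 572)) = (3008 + 848*(-3896))*(-317 - 188) = (3008 - 3303808)*(-505) = -3300800*(-505) = 1666904000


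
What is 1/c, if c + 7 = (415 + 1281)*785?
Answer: 1/1331353 ≈ 7.5112e-7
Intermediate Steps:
c = 1331353 (c = -7 + (415 + 1281)*785 = -7 + 1696*785 = -7 + 1331360 = 1331353)
1/c = 1/1331353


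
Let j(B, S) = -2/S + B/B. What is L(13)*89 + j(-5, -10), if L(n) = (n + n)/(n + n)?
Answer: 451/5 ≈ 90.200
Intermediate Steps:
j(B, S) = 1 - 2/S (j(B, S) = -2/S + 1 = 1 - 2/S)
L(n) = 1 (L(n) = (2*n)/((2*n)) = (2*n)*(1/(2*n)) = 1)
L(13)*89 + j(-5, -10) = 1*89 + (-2 - 10)/(-10) = 89 - 1/10*(-12) = 89 + 6/5 = 451/5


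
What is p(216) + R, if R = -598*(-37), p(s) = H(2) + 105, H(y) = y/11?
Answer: 244543/11 ≈ 22231.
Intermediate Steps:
H(y) = y/11 (H(y) = y*(1/11) = y/11)
p(s) = 1157/11 (p(s) = (1/11)*2 + 105 = 2/11 + 105 = 1157/11)
R = 22126
p(216) + R = 1157/11 + 22126 = 244543/11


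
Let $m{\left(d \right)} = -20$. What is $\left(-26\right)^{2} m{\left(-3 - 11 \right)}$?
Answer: $-13520$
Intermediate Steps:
$\left(-26\right)^{2} m{\left(-3 - 11 \right)} = \left(-26\right)^{2} \left(-20\right) = 676 \left(-20\right) = -13520$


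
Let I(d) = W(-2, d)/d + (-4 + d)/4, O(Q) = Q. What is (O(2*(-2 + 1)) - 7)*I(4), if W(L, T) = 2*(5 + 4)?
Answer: -81/2 ≈ -40.500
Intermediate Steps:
W(L, T) = 18 (W(L, T) = 2*9 = 18)
I(d) = -1 + 18/d + d/4 (I(d) = 18/d + (-4 + d)/4 = 18/d + (-4 + d)*(¼) = 18/d + (-1 + d/4) = -1 + 18/d + d/4)
(O(2*(-2 + 1)) - 7)*I(4) = (2*(-2 + 1) - 7)*(-1 + 18/4 + (¼)*4) = (2*(-1) - 7)*(-1 + 18*(¼) + 1) = (-2 - 7)*(-1 + 9/2 + 1) = -9*9/2 = -81/2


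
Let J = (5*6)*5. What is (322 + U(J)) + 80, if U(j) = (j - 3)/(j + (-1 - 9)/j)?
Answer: 906303/2249 ≈ 402.98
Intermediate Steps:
J = 150 (J = 30*5 = 150)
U(j) = (-3 + j)/(j - 10/j)
(322 + U(J)) + 80 = (322 + 150*(-3 + 150)/(-10 + 150²)) + 80 = (322 + 150*147/(-10 + 22500)) + 80 = (322 + 150*147/22490) + 80 = (322 + 150*(1/22490)*147) + 80 = (322 + 2205/2249) + 80 = 726383/2249 + 80 = 906303/2249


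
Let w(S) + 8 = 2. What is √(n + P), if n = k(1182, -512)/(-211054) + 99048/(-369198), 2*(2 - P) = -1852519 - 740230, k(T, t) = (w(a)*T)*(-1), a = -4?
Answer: √24293600923274884839876090/4328928594 ≈ 1138.6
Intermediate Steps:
w(S) = -6 (w(S) = -8 + 2 = -6)
k(T, t) = 6*T (k(T, t) = -6*T*(-1) = 6*T)
P = 2592753/2 (P = 2 - (-1852519 - 740230)/2 = 2 - ½*(-2592749) = 2 + 2592749/2 = 2592753/2 ≈ 1.2964e+6)
n = -1960235734/6493392891 (n = (6*1182)/(-211054) + 99048/(-369198) = 7092*(-1/211054) + 99048*(-1/369198) = -3546/105527 - 16508/61533 = -1960235734/6493392891 ≈ -0.30188)
√(n + P) = √(-1960235734/6493392891 + 2592753/2) = √(16835759977847455/12986785782) = √24293600923274884839876090/4328928594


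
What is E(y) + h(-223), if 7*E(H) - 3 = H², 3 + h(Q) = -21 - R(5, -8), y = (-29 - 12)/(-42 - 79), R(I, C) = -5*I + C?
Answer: 967987/102487 ≈ 9.4450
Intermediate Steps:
R(I, C) = C - 5*I
y = 41/121 (y = -41/(-121) = -41*(-1/121) = 41/121 ≈ 0.33884)
h(Q) = 9 (h(Q) = -3 + (-21 - (-8 - 5*5)) = -3 + (-21 - (-8 - 25)) = -3 + (-21 - 1*(-33)) = -3 + (-21 + 33) = -3 + 12 = 9)
E(H) = 3/7 + H²/7
E(y) + h(-223) = (3/7 + (41/121)²/7) + 9 = (3/7 + (⅐)*(1681/14641)) + 9 = (3/7 + 1681/102487) + 9 = 45604/102487 + 9 = 967987/102487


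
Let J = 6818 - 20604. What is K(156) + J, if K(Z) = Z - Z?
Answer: -13786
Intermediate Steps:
J = -13786
K(Z) = 0
K(156) + J = 0 - 13786 = -13786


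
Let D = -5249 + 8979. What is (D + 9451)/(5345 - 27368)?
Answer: -13181/22023 ≈ -0.59851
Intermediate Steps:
D = 3730
(D + 9451)/(5345 - 27368) = (3730 + 9451)/(5345 - 27368) = 13181/(-22023) = 13181*(-1/22023) = -13181/22023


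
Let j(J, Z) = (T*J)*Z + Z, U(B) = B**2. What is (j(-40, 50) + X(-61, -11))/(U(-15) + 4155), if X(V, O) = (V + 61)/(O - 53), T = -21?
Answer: 4205/438 ≈ 9.6005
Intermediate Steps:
X(V, O) = (61 + V)/(-53 + O)
j(J, Z) = Z - 21*J*Z (j(J, Z) = (-21*J)*Z + Z = -21*J*Z + Z = Z - 21*J*Z)
(j(-40, 50) + X(-61, -11))/(U(-15) + 4155) = (50*(1 - 21*(-40)) + (61 - 61)/(-53 - 11))/((-15)**2 + 4155) = (50*(1 + 840) + 0/(-64))/(225 + 4155) = (50*841 - 1/64*0)/4380 = (42050 + 0)*(1/4380) = 42050*(1/4380) = 4205/438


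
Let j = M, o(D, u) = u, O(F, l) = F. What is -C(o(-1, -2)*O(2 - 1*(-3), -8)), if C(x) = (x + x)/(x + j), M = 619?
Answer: 20/609 ≈ 0.032841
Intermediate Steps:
j = 619
C(x) = 2*x/(619 + x) (C(x) = (x + x)/(x + 619) = (2*x)/(619 + x) = 2*x/(619 + x))
-C(o(-1, -2)*O(2 - 1*(-3), -8)) = -2*(-2*(2 - 1*(-3)))/(619 - 2*(2 - 1*(-3))) = -2*(-2*(2 + 3))/(619 - 2*(2 + 3)) = -2*(-2*5)/(619 - 2*5) = -2*(-10)/(619 - 10) = -2*(-10)/609 = -1*(-20/609) = 20/609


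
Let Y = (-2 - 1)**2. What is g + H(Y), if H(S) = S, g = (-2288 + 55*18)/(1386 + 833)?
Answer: 18673/2219 ≈ 8.4151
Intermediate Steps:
Y = 9 (Y = (-3)**2 = 9)
g = -1298/2219 (g = (-2288 + 990)/2219 = -1298*1/2219 = -1298/2219 ≈ -0.58495)
g + H(Y) = -1298/2219 + 9 = 18673/2219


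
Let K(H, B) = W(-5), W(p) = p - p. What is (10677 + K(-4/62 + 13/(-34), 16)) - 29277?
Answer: -18600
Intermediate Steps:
W(p) = 0
K(H, B) = 0
(10677 + K(-4/62 + 13/(-34), 16)) - 29277 = (10677 + 0) - 29277 = 10677 - 29277 = -18600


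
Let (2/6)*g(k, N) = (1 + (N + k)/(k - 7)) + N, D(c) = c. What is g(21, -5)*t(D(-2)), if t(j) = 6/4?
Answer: -90/7 ≈ -12.857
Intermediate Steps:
t(j) = 3/2 (t(j) = 6*(¼) = 3/2)
g(k, N) = 3 + 3*N + 3*(N + k)/(-7 + k) (g(k, N) = 3*((1 + (N + k)/(k - 7)) + N) = 3*((1 + (N + k)/(-7 + k)) + N) = 3*(1 + N + (N + k)/(-7 + k)) = 3 + 3*N + 3*(N + k)/(-7 + k))
g(21, -5)*t(D(-2)) = (3*(-7 - 6*(-5) + 2*21 - 5*21)/(-7 + 21))*(3/2) = (3*(-7 + 30 + 42 - 105)/14)*(3/2) = (3*(1/14)*(-40))*(3/2) = -60/7*3/2 = -90/7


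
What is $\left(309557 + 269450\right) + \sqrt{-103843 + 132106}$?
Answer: $579007 + \sqrt{28263} \approx 5.7918 \cdot 10^{5}$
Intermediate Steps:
$\left(309557 + 269450\right) + \sqrt{-103843 + 132106} = 579007 + \sqrt{28263}$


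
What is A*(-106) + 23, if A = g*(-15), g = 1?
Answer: 1613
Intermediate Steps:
A = -15 (A = 1*(-15) = -15)
A*(-106) + 23 = -15*(-106) + 23 = 1590 + 23 = 1613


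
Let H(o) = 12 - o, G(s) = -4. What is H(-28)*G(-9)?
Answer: -160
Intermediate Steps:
H(-28)*G(-9) = (12 - 1*(-28))*(-4) = (12 + 28)*(-4) = 40*(-4) = -160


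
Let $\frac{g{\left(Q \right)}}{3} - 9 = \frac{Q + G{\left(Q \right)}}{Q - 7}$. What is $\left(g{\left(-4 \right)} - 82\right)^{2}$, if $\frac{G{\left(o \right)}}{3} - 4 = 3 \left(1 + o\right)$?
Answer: $\frac{300304}{121} \approx 2481.9$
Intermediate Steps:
$G{\left(o \right)} = 21 + 9 o$ ($G{\left(o \right)} = 12 + 3 \cdot 3 \left(1 + o\right) = 12 + 3 \left(3 + 3 o\right) = 12 + \left(9 + 9 o\right) = 21 + 9 o$)
$g{\left(Q \right)} = 27 + \frac{3 \left(21 + 10 Q\right)}{-7 + Q}$ ($g{\left(Q \right)} = 27 + 3 \frac{Q + \left(21 + 9 Q\right)}{Q - 7} = 27 + 3 \frac{21 + 10 Q}{-7 + Q} = 27 + \frac{3 \left(21 + 10 Q\right)}{-7 + Q}$)
$\left(g{\left(-4 \right)} - 82\right)^{2} = \left(\frac{3 \left(-42 + 19 \left(-4\right)\right)}{-7 - 4} - 82\right)^{2} = \left(\frac{3 \left(-42 - 76\right)}{-11} - 82\right)^{2} = \left(3 \left(- \frac{1}{11}\right) \left(-118\right) - 82\right)^{2} = \left(\frac{354}{11} - 82\right)^{2} = \left(- \frac{548}{11}\right)^{2} = \frac{300304}{121}$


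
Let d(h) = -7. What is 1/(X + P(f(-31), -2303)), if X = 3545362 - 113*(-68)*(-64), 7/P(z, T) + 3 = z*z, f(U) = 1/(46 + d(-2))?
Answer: 4562/13930448685 ≈ 3.2748e-7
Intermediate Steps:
f(U) = 1/39 (f(U) = 1/(46 - 7) = 1/39)
P(z, T) = 7/(-3 + z**2) (P(z, T) = 7/(-3 + z*z) = 7/(-3 + z**2))
X = 3053586 (X = 3545362 + 7684*(-64) = 3545362 - 491776 = 3053586)
1/(X + P(f(-31), -2303)) = 1/(3053586 + 7/(-3 + (1/39)**2)) = 1/(3053586 + 7/(-3 + 1/1521)) = 1/(3053586 + 7/(-4562/1521)) = 1/(3053586 + 7*(-1521/4562)) = 1/(3053586 - 10647/4562) = 1/(13930448685/4562) = 4562/13930448685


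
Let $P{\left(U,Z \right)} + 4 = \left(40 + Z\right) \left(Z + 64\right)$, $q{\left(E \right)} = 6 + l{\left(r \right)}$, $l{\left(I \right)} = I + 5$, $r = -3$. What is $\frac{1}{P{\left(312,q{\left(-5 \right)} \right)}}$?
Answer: $\frac{1}{3452} \approx 0.00028969$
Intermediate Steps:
$l{\left(I \right)} = 5 + I$
$q{\left(E \right)} = 8$ ($q{\left(E \right)} = 6 + \left(5 - 3\right) = 6 + 2 = 8$)
$P{\left(U,Z \right)} = -4 + \left(40 + Z\right) \left(64 + Z\right)$ ($P{\left(U,Z \right)} = -4 + \left(40 + Z\right) \left(Z + 64\right) = -4 + \left(40 + Z\right) \left(64 + Z\right)$)
$\frac{1}{P{\left(312,q{\left(-5 \right)} \right)}} = \frac{1}{2556 + 8^{2} + 104 \cdot 8} = \frac{1}{2556 + 64 + 832} = \frac{1}{3452}$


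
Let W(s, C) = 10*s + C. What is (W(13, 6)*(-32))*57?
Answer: -248064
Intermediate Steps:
W(s, C) = C + 10*s
(W(13, 6)*(-32))*57 = ((6 + 10*13)*(-32))*57 = ((6 + 130)*(-32))*57 = (136*(-32))*57 = -4352*57 = -248064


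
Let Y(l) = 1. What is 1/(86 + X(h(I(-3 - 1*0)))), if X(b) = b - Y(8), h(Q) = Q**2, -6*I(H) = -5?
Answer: 36/3085 ≈ 0.011669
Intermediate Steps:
I(H) = 5/6 (I(H) = -1/6*(-5) = 5/6)
X(b) = -1 + b (X(b) = b - 1*1 = b - 1 = -1 + b)
1/(86 + X(h(I(-3 - 1*0)))) = 1/(86 + (-1 + (5/6)**2)) = 1/(86 + (-1 + 25/36)) = 1/(86 - 11/36) = 1/(3085/36) = 36/3085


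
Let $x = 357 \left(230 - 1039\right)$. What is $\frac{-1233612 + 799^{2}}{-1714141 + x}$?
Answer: $\frac{595211}{2002954} \approx 0.29717$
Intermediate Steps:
$x = -288813$ ($x = 357 \left(-809\right) = -288813$)
$\frac{-1233612 + 799^{2}}{-1714141 + x} = \frac{-1233612 + 799^{2}}{-1714141 - 288813} = \frac{-1233612 + 638401}{-2002954} = \left(-595211\right) \left(- \frac{1}{2002954}\right) = \frac{595211}{2002954}$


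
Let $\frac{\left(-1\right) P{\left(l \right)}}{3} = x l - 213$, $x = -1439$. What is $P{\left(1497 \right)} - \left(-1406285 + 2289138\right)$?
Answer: $5580335$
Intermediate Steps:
$P{\left(l \right)} = 639 + 4317 l$ ($P{\left(l \right)} = - 3 \left(- 1439 l - 213\right) = - 3 \left(-213 - 1439 l\right) = 639 + 4317 l$)
$P{\left(1497 \right)} - \left(-1406285 + 2289138\right) = \left(639 + 4317 \cdot 1497\right) - \left(-1406285 + 2289138\right) = \left(639 + 6462549\right) - 882853 = 6463188 - 882853 = 5580335$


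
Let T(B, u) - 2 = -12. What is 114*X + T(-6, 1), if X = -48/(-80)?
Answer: 292/5 ≈ 58.400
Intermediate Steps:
T(B, u) = -10 (T(B, u) = 2 - 12 = -10)
X = 3/5 (X = -48*(-1/80) = 3/5 ≈ 0.60000)
114*X + T(-6, 1) = 114*(3/5) - 10 = 342/5 - 10 = 292/5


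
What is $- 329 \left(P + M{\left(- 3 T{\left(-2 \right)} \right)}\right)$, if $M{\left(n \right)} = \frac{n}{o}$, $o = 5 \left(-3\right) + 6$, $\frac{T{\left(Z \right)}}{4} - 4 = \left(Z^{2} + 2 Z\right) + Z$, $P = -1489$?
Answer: $\frac{1467011}{3} \approx 4.89 \cdot 10^{5}$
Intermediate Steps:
$T{\left(Z \right)} = 16 + 4 Z^{2} + 12 Z$ ($T{\left(Z \right)} = 16 + 4 \left(\left(Z^{2} + 2 Z\right) + Z\right) = 16 + 4 \left(Z^{2} + 3 Z\right) = 16 + \left(4 Z^{2} + 12 Z\right) = 16 + 4 Z^{2} + 12 Z$)
$o = -9$ ($o = -15 + 6 = -9$)
$M{\left(n \right)} = - \frac{n}{9}$ ($M{\left(n \right)} = \frac{n}{-9} = n \left(- \frac{1}{9}\right) = - \frac{n}{9}$)
$- 329 \left(P + M{\left(- 3 T{\left(-2 \right)} \right)}\right) = - 329 \left(-1489 - \frac{\left(-3\right) \left(16 + 4 \left(-2\right)^{2} + 12 \left(-2\right)\right)}{9}\right) = - 329 \left(-1489 - \frac{\left(-3\right) \left(16 + 4 \cdot 4 - 24\right)}{9}\right) = - 329 \left(-1489 - \frac{\left(-3\right) \left(16 + 16 - 24\right)}{9}\right) = - 329 \left(-1489 - \frac{\left(-3\right) 8}{9}\right) = - 329 \left(-1489 - - \frac{8}{3}\right) = - 329 \left(-1489 + \frac{8}{3}\right) = \left(-329\right) \left(- \frac{4459}{3}\right) = \frac{1467011}{3}$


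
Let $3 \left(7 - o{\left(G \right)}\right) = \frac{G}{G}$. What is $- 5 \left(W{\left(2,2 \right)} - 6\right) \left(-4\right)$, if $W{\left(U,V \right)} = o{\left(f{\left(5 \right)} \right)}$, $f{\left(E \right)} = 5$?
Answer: $\frac{40}{3} \approx 13.333$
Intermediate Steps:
$o{\left(G \right)} = \frac{20}{3}$ ($o{\left(G \right)} = 7 - \frac{G \frac{1}{G}}{3} = 7 - \frac{1}{3} = \frac{20}{3}$)
$W{\left(U,V \right)} = \frac{20}{3}$
$- 5 \left(W{\left(2,2 \right)} - 6\right) \left(-4\right) = - 5 \left(\frac{20}{3} - 6\right) \left(-4\right) = \left(-5\right) \frac{2}{3} \left(-4\right) = \left(- \frac{10}{3}\right) \left(-4\right) = \frac{40}{3}$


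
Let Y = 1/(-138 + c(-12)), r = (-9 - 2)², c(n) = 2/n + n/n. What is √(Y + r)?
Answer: √81951871/823 ≈ 11.000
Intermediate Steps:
c(n) = 1 + 2/n (c(n) = 2/n + 1 = 1 + 2/n)
r = 121 (r = (-11)² = 121)
Y = -6/823 (Y = 1/(-138 + (2 - 12)/(-12)) = 1/(-138 - 1/12*(-10)) = 1/(-138 + ⅚) = 1/(-823/6) = -6/823 ≈ -0.0072904)
√(Y + r) = √(-6/823 + 121) = √(99577/823) = √81951871/823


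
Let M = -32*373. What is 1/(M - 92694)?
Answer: -1/104630 ≈ -9.5575e-6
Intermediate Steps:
M = -11936
1/(M - 92694) = 1/(-11936 - 92694) = 1/(-104630) = -1/104630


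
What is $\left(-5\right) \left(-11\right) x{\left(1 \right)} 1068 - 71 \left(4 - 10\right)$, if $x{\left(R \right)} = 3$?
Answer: $176646$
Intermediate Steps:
$\left(-5\right) \left(-11\right) x{\left(1 \right)} 1068 - 71 \left(4 - 10\right) = \left(-5\right) \left(-11\right) 3 \cdot 1068 - 71 \left(4 - 10\right) = 55 \cdot 3 \cdot 1068 - 71 \left(4 - 10\right) = 165 \cdot 1068 - -426 = 176220 + 426 = 176646$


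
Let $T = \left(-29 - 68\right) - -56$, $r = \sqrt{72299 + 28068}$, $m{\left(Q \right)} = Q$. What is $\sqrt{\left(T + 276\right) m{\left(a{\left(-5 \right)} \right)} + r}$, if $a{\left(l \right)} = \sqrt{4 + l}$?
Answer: $\sqrt{\sqrt{100367} + 235 i} \approx 18.858 + 6.2307 i$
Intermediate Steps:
$r = \sqrt{100367} \approx 316.81$
$T = -41$ ($T = -97 + 56 = -41$)
$\sqrt{\left(T + 276\right) m{\left(a{\left(-5 \right)} \right)} + r} = \sqrt{\left(-41 + 276\right) \sqrt{4 - 5} + \sqrt{100367}} = \sqrt{235 \sqrt{-1} + \sqrt{100367}} = \sqrt{235 i + \sqrt{100367}} = \sqrt{\sqrt{100367} + 235 i}$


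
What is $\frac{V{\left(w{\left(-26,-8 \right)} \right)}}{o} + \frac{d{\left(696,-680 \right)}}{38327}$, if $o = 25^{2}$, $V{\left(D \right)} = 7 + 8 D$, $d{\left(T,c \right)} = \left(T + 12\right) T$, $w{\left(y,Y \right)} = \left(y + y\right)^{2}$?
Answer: $\frac{1137337953}{23954375} \approx 47.479$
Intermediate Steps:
$w{\left(y,Y \right)} = 4 y^{2}$ ($w{\left(y,Y \right)} = \left(2 y\right)^{2} = 4 y^{2}$)
$d{\left(T,c \right)} = T \left(12 + T\right)$ ($d{\left(T,c \right)} = \left(12 + T\right) T = T \left(12 + T\right)$)
$o = 625$
$\frac{V{\left(w{\left(-26,-8 \right)} \right)}}{o} + \frac{d{\left(696,-680 \right)}}{38327} = \frac{7 + 8 \cdot 4 \left(-26\right)^{2}}{625} + \frac{696 \left(12 + 696\right)}{38327} = \left(7 + 8 \cdot 4 \cdot 676\right) \frac{1}{625} + 696 \cdot 708 \cdot \frac{1}{38327} = \left(7 + 8 \cdot 2704\right) \frac{1}{625} + 492768 \cdot \frac{1}{38327} = \left(7 + 21632\right) \frac{1}{625} + \frac{492768}{38327} = 21639 \cdot \frac{1}{625} + \frac{492768}{38327} = \frac{21639}{625} + \frac{492768}{38327} = \frac{1137337953}{23954375}$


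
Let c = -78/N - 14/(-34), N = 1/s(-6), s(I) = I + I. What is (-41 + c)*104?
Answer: 1583088/17 ≈ 93123.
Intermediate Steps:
s(I) = 2*I
N = -1/12 (N = 1/(2*(-6)) = 1/(-12) = 1*(-1/12) = -1/12 ≈ -0.083333)
c = 15919/17 (c = -78/(-1/12) - 14/(-34) = -78*(-12) - 14*(-1/34) = 936 + 7/17 = 15919/17 ≈ 936.41)
(-41 + c)*104 = (-41 + 15919/17)*104 = (15222/17)*104 = 1583088/17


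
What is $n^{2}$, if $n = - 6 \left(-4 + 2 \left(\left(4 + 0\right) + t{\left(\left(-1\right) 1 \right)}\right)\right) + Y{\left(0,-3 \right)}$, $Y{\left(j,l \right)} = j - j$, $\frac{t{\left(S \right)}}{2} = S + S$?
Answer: $576$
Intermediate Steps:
$t{\left(S \right)} = 4 S$ ($t{\left(S \right)} = 2 \left(S + S\right) = 2 \cdot 2 S = 4 S$)
$Y{\left(j,l \right)} = 0$
$n = 24$ ($n = - 6 \left(-4 + 2 \left(\left(4 + 0\right) + 4 \left(\left(-1\right) 1\right)\right)\right) + 0 = - 6 \left(-4 + 2 \left(4 + 4 \left(-1\right)\right)\right) + 0 = - 6 \left(-4 + 2 \left(4 - 4\right)\right) + 0 = - 6 \left(-4 + 2 \cdot 0\right) + 0 = - 6 \left(-4 + 0\right) + 0 = \left(-6\right) \left(-4\right) + 0 = 24 + 0 = 24$)
$n^{2} = 24^{2} = 576$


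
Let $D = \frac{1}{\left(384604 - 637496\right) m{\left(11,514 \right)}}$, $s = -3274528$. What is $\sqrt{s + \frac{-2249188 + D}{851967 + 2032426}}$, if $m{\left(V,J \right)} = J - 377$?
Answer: $\frac{i \sqrt{8175399850351541266939713464447767}}{49966634147086} \approx 1809.6 i$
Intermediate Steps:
$m{\left(V,J \right)} = -377 + J$ ($m{\left(V,J \right)} = J - 377 = -377 + J$)
$D = - \frac{1}{34646204}$ ($D = \frac{1}{\left(384604 - 637496\right) \left(-377 + 514\right)} = \frac{1}{\left(-252892\right) 137} = \left(- \frac{1}{252892}\right) \frac{1}{137} = - \frac{1}{34646204} \approx -2.8863 \cdot 10^{-8}$)
$\sqrt{s + \frac{-2249188 + D}{851967 + 2032426}} = \sqrt{-3274528 + \frac{-2249188 - \frac{1}{34646204}}{851967 + 2032426}} = \sqrt{-3274528 - \frac{77925826282353}{34646204 \cdot 2884393}} = \sqrt{-3274528 - \frac{77925826282353}{99933268294172}} = \sqrt{- \frac{327234363086604733169}{99933268294172}} = \frac{i \sqrt{8175399850351541266939713464447767}}{49966634147086}$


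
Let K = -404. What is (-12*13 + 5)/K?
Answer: 151/404 ≈ 0.37376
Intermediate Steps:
(-12*13 + 5)/K = (-12*13 + 5)/(-404) = (-156 + 5)*(-1/404) = -151*(-1/404) = 151/404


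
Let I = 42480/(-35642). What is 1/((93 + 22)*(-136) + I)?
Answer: -17821/278741680 ≈ -6.3934e-5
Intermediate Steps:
I = -21240/17821 (I = 42480*(-1/35642) = -21240/17821 ≈ -1.1919)
1/((93 + 22)*(-136) + I) = 1/((93 + 22)*(-136) - 21240/17821) = 1/(115*(-136) - 21240/17821) = 1/(-15640 - 21240/17821) = 1/(-278741680/17821) = -17821/278741680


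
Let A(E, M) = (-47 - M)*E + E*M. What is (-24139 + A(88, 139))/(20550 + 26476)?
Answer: -28275/47026 ≈ -0.60126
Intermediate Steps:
A(E, M) = E*M + E*(-47 - M) (A(E, M) = E*(-47 - M) + E*M = E*M + E*(-47 - M))
(-24139 + A(88, 139))/(20550 + 26476) = (-24139 - 47*88)/(20550 + 26476) = (-24139 - 4136)/47026 = -28275*1/47026 = -28275/47026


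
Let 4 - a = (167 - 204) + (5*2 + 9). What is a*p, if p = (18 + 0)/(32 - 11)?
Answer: 132/7 ≈ 18.857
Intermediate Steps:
a = 22 (a = 4 - ((167 - 204) + (5*2 + 9)) = 4 - (-37 + (10 + 9)) = 4 - (-37 + 19) = 4 - 1*(-18) = 4 + 18 = 22)
p = 6/7 (p = 18/21 = 18*(1/21) = 6/7 ≈ 0.85714)
a*p = 22*(6/7) = 132/7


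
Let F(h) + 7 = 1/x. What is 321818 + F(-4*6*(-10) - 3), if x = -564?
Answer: 181501403/564 ≈ 3.2181e+5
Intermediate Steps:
F(h) = -3949/564 (F(h) = -7 + 1/(-564) = -7 - 1/564 = -3949/564)
321818 + F(-4*6*(-10) - 3) = 321818 - 3949/564 = 181501403/564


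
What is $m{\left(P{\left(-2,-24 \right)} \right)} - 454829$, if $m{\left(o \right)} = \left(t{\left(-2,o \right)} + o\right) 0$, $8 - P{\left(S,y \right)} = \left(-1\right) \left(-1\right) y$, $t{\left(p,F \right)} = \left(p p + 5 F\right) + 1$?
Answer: $-454829$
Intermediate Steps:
$t{\left(p,F \right)} = 1 + p^{2} + 5 F$ ($t{\left(p,F \right)} = \left(p^{2} + 5 F\right) + 1 = 1 + p^{2} + 5 F$)
$P{\left(S,y \right)} = 8 - y$ ($P{\left(S,y \right)} = 8 - \left(-1\right) \left(-1\right) y = 8 - 1 y = 8 - y$)
$m{\left(o \right)} = 0$ ($m{\left(o \right)} = \left(\left(1 + \left(-2\right)^{2} + 5 o\right) + o\right) 0 = \left(\left(1 + 4 + 5 o\right) + o\right) 0 = \left(\left(5 + 5 o\right) + o\right) 0 = \left(5 + 6 o\right) 0 = 0$)
$m{\left(P{\left(-2,-24 \right)} \right)} - 454829 = 0 - 454829 = -454829$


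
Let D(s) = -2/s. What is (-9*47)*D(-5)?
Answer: -846/5 ≈ -169.20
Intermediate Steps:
(-9*47)*D(-5) = (-9*47)*(-2/(-5)) = -(-846)*(-1)/5 = -423*⅖ = -846/5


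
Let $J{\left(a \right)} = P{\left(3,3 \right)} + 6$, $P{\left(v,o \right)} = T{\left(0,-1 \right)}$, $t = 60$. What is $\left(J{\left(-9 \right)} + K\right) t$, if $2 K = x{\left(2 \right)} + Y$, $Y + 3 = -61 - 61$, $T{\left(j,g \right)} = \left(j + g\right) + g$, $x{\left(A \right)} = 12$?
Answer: $-3150$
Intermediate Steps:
$T{\left(j,g \right)} = j + 2 g$ ($T{\left(j,g \right)} = \left(g + j\right) + g = j + 2 g$)
$P{\left(v,o \right)} = -2$ ($P{\left(v,o \right)} = 0 + 2 \left(-1\right) = 0 - 2 = -2$)
$Y = -125$ ($Y = -3 - 122 = -125$)
$J{\left(a \right)} = 4$ ($J{\left(a \right)} = -2 + 6 = 4$)
$K = - \frac{113}{2}$ ($K = \frac{12 - 125}{2} = \frac{1}{2} \left(-113\right) = - \frac{113}{2} \approx -56.5$)
$\left(J{\left(-9 \right)} + K\right) t = \left(4 - \frac{113}{2}\right) 60 = \left(- \frac{105}{2}\right) 60 = -3150$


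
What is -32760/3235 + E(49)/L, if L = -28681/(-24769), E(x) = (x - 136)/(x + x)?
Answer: -683109573/62708534 ≈ -10.893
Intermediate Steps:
E(x) = (-136 + x)/(2*x) (E(x) = (-136 + x)/((2*x)) = (-136 + x)*(1/(2*x)) = (-136 + x)/(2*x))
L = 28681/24769 (L = -28681*(-1/24769) = 28681/24769 ≈ 1.1579)
-32760/3235 + E(49)/L = -32760/3235 + ((1/2)*(-136 + 49)/49)/(28681/24769) = -32760*1/3235 + ((1/2)*(1/49)*(-87))*(24769/28681) = -6552/647 - 87/98*24769/28681 = -6552/647 - 74307/96922 = -683109573/62708534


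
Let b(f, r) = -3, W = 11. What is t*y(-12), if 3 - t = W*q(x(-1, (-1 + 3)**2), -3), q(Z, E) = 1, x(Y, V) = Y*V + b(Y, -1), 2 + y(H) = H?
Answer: 112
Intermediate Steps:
y(H) = -2 + H
x(Y, V) = -3 + V*Y (x(Y, V) = Y*V - 3 = V*Y - 3 = -3 + V*Y)
t = -8 (t = 3 - 11 = -8)
t*y(-12) = -8*(-2 - 12) = -8*(-14) = 112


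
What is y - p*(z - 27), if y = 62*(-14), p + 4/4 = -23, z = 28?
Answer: -844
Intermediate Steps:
p = -24 (p = -1 - 23 = -24)
y = -868
y - p*(z - 27) = -868 - (-24)*(28 - 27) = -868 - (-24) = -868 - 1*(-24) = -868 + 24 = -844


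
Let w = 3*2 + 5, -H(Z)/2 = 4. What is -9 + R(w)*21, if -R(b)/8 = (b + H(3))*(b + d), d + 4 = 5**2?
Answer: -16137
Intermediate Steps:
H(Z) = -8 (H(Z) = -2*4 = -8)
d = 21 (d = -4 + 5**2 = -4 + 25 = 21)
w = 11 (w = 6 + 5 = 11)
R(b) = -8*(-8 + b)*(21 + b) (R(b) = -8*(b - 8)*(b + 21) = -8*(-8 + b)*(21 + b))
-9 + R(w)*21 = -9 + (1344 - 104*11 - 8*11**2)*21 = -9 + (1344 - 1144 - 8*121)*21 = -9 + (1344 - 1144 - 968)*21 = -9 - 768*21 = -9 - 16128 = -16137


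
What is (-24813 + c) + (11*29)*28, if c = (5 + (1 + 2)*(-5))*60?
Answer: -16481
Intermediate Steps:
c = -600 (c = (5 + 3*(-5))*60 = (5 - 15)*60 = -10*60 = -600)
(-24813 + c) + (11*29)*28 = (-24813 - 600) + (11*29)*28 = -25413 + 319*28 = -25413 + 8932 = -16481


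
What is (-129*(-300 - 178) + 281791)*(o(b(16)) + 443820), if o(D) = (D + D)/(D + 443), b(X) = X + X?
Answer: 72404894449492/475 ≈ 1.5243e+11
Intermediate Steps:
b(X) = 2*X
o(D) = 2*D/(443 + D) (o(D) = (2*D)/(443 + D) = 2*D/(443 + D))
(-129*(-300 - 178) + 281791)*(o(b(16)) + 443820) = (-129*(-300 - 178) + 281791)*(2*(2*16)/(443 + 2*16) + 443820) = (-129*(-478) + 281791)*(2*32/(443 + 32) + 443820) = (61662 + 281791)*(2*32/475 + 443820) = 343453*(2*32*(1/475) + 443820) = 343453*(64/475 + 443820) = 343453*(210814564/475) = 72404894449492/475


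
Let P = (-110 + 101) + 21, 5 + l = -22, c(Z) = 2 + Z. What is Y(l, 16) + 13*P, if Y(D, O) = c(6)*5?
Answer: 196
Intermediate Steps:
l = -27 (l = -5 - 22 = -27)
Y(D, O) = 40 (Y(D, O) = (2 + 6)*5 = 8*5 = 40)
P = 12 (P = -9 + 21 = 12)
Y(l, 16) + 13*P = 40 + 13*12 = 40 + 156 = 196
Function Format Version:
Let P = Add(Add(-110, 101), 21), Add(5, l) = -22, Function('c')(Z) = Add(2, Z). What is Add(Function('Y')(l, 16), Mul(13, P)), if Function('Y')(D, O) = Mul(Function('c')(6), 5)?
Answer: 196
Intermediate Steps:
l = -27 (l = Add(-5, -22) = -27)
Function('Y')(D, O) = 40 (Function('Y')(D, O) = Mul(Add(2, 6), 5) = Mul(8, 5) = 40)
P = 12 (P = Add(-9, 21) = 12)
Add(Function('Y')(l, 16), Mul(13, P)) = Add(40, Mul(13, 12)) = Add(40, 156) = 196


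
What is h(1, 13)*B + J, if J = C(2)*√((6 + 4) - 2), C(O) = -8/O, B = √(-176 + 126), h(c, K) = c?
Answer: √2*(-8 + 5*I) ≈ -11.314 + 7.0711*I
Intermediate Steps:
B = 5*I*√2 (B = √(-50) = 5*I*√2 ≈ 7.0711*I)
J = -8*√2 (J = (-8/2)*√((6 + 4) - 2) = (-8*½)*√(10 - 2) = -8*√2 ≈ -11.314)
h(1, 13)*B + J = 1*(5*I*√2) - 8*√2 = 5*I*√2 - 8*√2 = -8*√2 + 5*I*√2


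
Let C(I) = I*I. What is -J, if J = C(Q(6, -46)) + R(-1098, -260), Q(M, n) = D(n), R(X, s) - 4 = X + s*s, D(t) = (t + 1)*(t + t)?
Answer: -17206106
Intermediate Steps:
D(t) = 2*t*(1 + t) (D(t) = (1 + t)*(2*t) = 2*t*(1 + t))
R(X, s) = 4 + X + s² (R(X, s) = 4 + (X + s*s) = 4 + (X + s²) = 4 + X + s²)
Q(M, n) = 2*n*(1 + n)
C(I) = I²
J = 17206106 (J = (2*(-46)*(1 - 46))² + (4 - 1098 + (-260)²) = (2*(-46)*(-45))² + (4 - 1098 + 67600) = 4140² + 66506 = 17139600 + 66506 = 17206106)
-J = -1*17206106 = -17206106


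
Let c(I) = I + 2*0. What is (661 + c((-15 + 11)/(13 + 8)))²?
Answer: 192571129/441 ≈ 4.3667e+5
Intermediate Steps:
c(I) = I (c(I) = I + 0 = I)
(661 + c((-15 + 11)/(13 + 8)))² = (661 + (-15 + 11)/(13 + 8))² = (661 - 4/21)² = (13877/21)² = 192571129/441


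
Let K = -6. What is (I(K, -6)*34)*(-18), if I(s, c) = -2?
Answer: 1224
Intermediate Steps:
(I(K, -6)*34)*(-18) = -2*34*(-18) = -68*(-18) = 1224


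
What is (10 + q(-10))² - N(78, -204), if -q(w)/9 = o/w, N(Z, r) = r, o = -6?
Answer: 5629/25 ≈ 225.16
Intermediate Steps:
q(w) = 54/w (q(w) = -(-54)/w = 54/w)
(10 + q(-10))² - N(78, -204) = (10 + 54/(-10))² - 1*(-204) = (10 + 54*(-⅒))² + 204 = (10 - 27/5)² + 204 = (23/5)² + 204 = 529/25 + 204 = 5629/25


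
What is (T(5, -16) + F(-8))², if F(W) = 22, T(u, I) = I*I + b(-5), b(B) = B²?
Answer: 91809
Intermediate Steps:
T(u, I) = 25 + I² (T(u, I) = I*I + (-5)² = I² + 25 = 25 + I²)
(T(5, -16) + F(-8))² = ((25 + (-16)²) + 22)² = ((25 + 256) + 22)² = (281 + 22)² = 303² = 91809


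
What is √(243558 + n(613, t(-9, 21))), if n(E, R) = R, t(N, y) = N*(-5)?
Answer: 3*√27067 ≈ 493.56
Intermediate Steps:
t(N, y) = -5*N
√(243558 + n(613, t(-9, 21))) = √(243558 - 5*(-9)) = √(243558 + 45) = √243603 = 3*√27067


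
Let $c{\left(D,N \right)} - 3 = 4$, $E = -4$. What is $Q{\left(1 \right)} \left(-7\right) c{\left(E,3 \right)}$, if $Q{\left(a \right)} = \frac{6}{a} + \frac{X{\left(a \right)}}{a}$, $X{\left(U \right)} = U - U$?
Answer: $-294$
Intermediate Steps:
$X{\left(U \right)} = 0$
$c{\left(D,N \right)} = 7$ ($c{\left(D,N \right)} = 3 + 4 = 7$)
$Q{\left(a \right)} = \frac{6}{a}$ ($Q{\left(a \right)} = \frac{6}{a} + \frac{0}{a} = \frac{6}{a} + 0 = \frac{6}{a}$)
$Q{\left(1 \right)} \left(-7\right) c{\left(E,3 \right)} = \frac{6}{1} \left(-7\right) 7 = 6 \cdot 1 \left(-7\right) 7 = 6 \left(-7\right) 7 = \left(-42\right) 7 = -294$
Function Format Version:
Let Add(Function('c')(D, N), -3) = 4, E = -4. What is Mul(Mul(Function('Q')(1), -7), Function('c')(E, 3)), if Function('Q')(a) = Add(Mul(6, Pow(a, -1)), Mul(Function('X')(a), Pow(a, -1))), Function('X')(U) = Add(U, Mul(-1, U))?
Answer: -294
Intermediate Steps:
Function('X')(U) = 0
Function('c')(D, N) = 7 (Function('c')(D, N) = Add(3, 4) = 7)
Function('Q')(a) = Mul(6, Pow(a, -1)) (Function('Q')(a) = Add(Mul(6, Pow(a, -1)), Mul(0, Pow(a, -1))) = Add(Mul(6, Pow(a, -1)), 0) = Mul(6, Pow(a, -1)))
Mul(Mul(Function('Q')(1), -7), Function('c')(E, 3)) = Mul(Mul(Mul(6, Pow(1, -1)), -7), 7) = Mul(Mul(Mul(6, 1), -7), 7) = Mul(Mul(6, -7), 7) = Mul(-42, 7) = -294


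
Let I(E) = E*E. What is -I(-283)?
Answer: -80089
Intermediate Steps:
I(E) = E²
-I(-283) = -1*(-283)² = -1*80089 = -80089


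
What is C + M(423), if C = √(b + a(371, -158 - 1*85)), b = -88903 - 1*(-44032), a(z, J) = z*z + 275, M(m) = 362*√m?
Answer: √93045 + 1086*√47 ≈ 7750.3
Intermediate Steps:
a(z, J) = 275 + z² (a(z, J) = z² + 275 = 275 + z²)
b = -44871 (b = -88903 + 44032 = -44871)
C = √93045 (C = √(-44871 + (275 + 371²)) = √(-44871 + (275 + 137641)) = √(-44871 + 137916) = √93045 ≈ 305.03)
C + M(423) = √93045 + 362*√423 = √93045 + 362*(3*√47) = √93045 + 1086*√47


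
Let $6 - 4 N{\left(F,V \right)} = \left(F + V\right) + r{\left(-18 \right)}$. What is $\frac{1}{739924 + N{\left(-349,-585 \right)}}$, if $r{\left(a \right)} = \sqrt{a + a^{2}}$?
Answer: $\frac{5921272}{4382682762095} + \frac{6 \sqrt{34}}{4382682762095} \approx 1.3511 \cdot 10^{-6}$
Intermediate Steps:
$N{\left(F,V \right)} = \frac{3}{2} - \frac{3 \sqrt{34}}{4} - \frac{F}{4} - \frac{V}{4}$ ($N{\left(F,V \right)} = \frac{3}{2} - \frac{\left(F + V\right) + \sqrt{- 18 \left(1 - 18\right)}}{4} = \frac{3}{2} - \frac{\left(F + V\right) + \sqrt{\left(-18\right) \left(-17\right)}}{4} = \frac{3}{2} - \frac{\left(F + V\right) + \sqrt{306}}{4} = \frac{3}{2} - \frac{\left(F + V\right) + 3 \sqrt{34}}{4} = \frac{3}{2} - \frac{F + V + 3 \sqrt{34}}{4} = \frac{3}{2} - \left(\frac{F}{4} + \frac{V}{4} + \frac{3 \sqrt{34}}{4}\right) = \frac{3}{2} - \frac{3 \sqrt{34}}{4} - \frac{F}{4} - \frac{V}{4}$)
$\frac{1}{739924 + N{\left(-349,-585 \right)}} = \frac{1}{739924 - \left(-235 + \frac{3 \sqrt{34}}{4}\right)} = \frac{1}{739924 + \left(\frac{3}{2} - \frac{3 \sqrt{34}}{4} + \frac{349}{4} + \frac{585}{4}\right)} = \frac{1}{739924 + \left(235 - \frac{3 \sqrt{34}}{4}\right)} = \frac{1}{740159 - \frac{3 \sqrt{34}}{4}}$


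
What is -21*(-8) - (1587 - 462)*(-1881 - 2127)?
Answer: 4509168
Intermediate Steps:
-21*(-8) - (1587 - 462)*(-1881 - 2127) = 168 - 1125*(-4008) = 168 - 1*(-4509000) = 168 + 4509000 = 4509168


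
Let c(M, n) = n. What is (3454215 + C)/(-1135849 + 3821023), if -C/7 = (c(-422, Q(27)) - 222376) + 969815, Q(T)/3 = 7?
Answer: -1778005/2685174 ≈ -0.66216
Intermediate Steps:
Q(T) = 21 (Q(T) = 3*7 = 21)
C = -5232220 (C = -7*((21 - 222376) + 969815) = -7*(-222355 + 969815) = -7*747460 = -5232220)
(3454215 + C)/(-1135849 + 3821023) = (3454215 - 5232220)/(-1135849 + 3821023) = -1778005/2685174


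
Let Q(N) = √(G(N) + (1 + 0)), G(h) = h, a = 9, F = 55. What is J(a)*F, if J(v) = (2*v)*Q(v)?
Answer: 990*√10 ≈ 3130.7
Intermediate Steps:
Q(N) = √(1 + N) (Q(N) = √(N + (1 + 0)) = √(N + 1) = √(1 + N))
J(v) = 2*v*√(1 + v) (J(v) = (2*v)*√(1 + v) = 2*v*√(1 + v))
J(a)*F = (2*9*√(1 + 9))*55 = (2*9*√10)*55 = (18*√10)*55 = 990*√10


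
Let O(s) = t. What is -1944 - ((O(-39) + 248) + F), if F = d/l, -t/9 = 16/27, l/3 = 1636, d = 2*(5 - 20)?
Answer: -5366065/2454 ≈ -2186.7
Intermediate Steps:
d = -30 (d = 2*(-15) = -30)
l = 4908 (l = 3*1636 = 4908)
t = -16/3 (t = -144/27 = -9*16/27 = -16/3 ≈ -5.3333)
F = -5/818 (F = -30/4908 = -30*1/4908 = -5/818 ≈ -0.0061125)
O(s) = -16/3
-1944 - ((O(-39) + 248) + F) = -1944 - ((-16/3 + 248) - 5/818) = -1944 - (728/3 - 5/818) = -1944 - 1*595489/2454 = -1944 - 595489/2454 = -5366065/2454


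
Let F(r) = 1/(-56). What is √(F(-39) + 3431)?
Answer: √2689890/28 ≈ 58.575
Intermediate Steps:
F(r) = -1/56
√(F(-39) + 3431) = √(-1/56 + 3431) = √(192135/56) = √2689890/28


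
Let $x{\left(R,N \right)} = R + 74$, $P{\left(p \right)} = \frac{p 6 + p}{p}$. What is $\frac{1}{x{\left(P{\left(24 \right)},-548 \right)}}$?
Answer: $\frac{1}{81} \approx 0.012346$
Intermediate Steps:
$P{\left(p \right)} = 7$ ($P{\left(p \right)} = \frac{6 p + p}{p} = \frac{7 p}{p} = 7$)
$x{\left(R,N \right)} = 74 + R$
$\frac{1}{x{\left(P{\left(24 \right)},-548 \right)}} = \frac{1}{74 + 7} = \frac{1}{81}$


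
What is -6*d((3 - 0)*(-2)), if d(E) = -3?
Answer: 18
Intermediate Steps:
-6*d((3 - 0)*(-2)) = -6*(-3) = 18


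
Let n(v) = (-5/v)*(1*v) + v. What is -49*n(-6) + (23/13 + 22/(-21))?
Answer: 147344/273 ≈ 539.72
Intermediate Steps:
n(v) = -5 + v (n(v) = (-5/v)*v + v = -5 + v)
-49*n(-6) + (23/13 + 22/(-21)) = -49*(-5 - 6) + (23/13 + 22/(-21)) = -49*(-11) + (23*(1/13) + 22*(-1/21)) = 539 + (23/13 - 22/21) = 539 + 197/273 = 147344/273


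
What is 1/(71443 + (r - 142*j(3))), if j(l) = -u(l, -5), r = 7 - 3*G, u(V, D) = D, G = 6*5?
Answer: 1/70650 ≈ 1.4154e-5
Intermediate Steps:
G = 30
r = -83 (r = 7 - 3*30 = 7 - 90 = -83)
j(l) = 5 (j(l) = -1*(-5) = 5)
1/(71443 + (r - 142*j(3))) = 1/(71443 + (-83 - 142*5)) = 1/(71443 + (-83 - 710)) = 1/(71443 - 793) = 1/70650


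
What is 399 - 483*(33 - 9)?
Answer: -11193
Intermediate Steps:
399 - 483*(33 - 9) = 399 - 483*24 = 399 - 11592 = -11193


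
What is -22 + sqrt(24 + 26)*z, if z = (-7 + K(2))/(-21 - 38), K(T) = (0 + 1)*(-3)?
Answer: -22 + 50*sqrt(2)/59 ≈ -20.802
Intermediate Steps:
K(T) = -3 (K(T) = 1*(-3) = -3)
z = 10/59 (z = (-7 - 3)/(-21 - 38) = -10/(-59) = -10*(-1/59) = 10/59 ≈ 0.16949)
-22 + sqrt(24 + 26)*z = -22 + sqrt(24 + 26)*(10/59) = -22 + sqrt(50)*(10/59) = -22 + (5*sqrt(2))*(10/59) = -22 + 50*sqrt(2)/59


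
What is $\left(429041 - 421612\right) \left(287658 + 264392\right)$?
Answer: $4101179450$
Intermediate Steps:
$\left(429041 - 421612\right) \left(287658 + 264392\right) = 7429 \cdot 552050 = 4101179450$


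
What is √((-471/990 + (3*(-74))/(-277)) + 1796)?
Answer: √15009716794710/91410 ≈ 42.383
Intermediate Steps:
√((-471/990 + (3*(-74))/(-277)) + 1796) = √((-471*1/990 - 222*(-1/277)) + 1796) = √((-157/330 + 222/277) + 1796) = √(29771/91410 + 1796) = √(164202131/91410) = √15009716794710/91410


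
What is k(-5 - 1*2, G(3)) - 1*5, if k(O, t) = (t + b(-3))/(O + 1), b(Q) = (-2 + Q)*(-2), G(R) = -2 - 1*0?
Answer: -19/3 ≈ -6.3333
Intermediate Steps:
G(R) = -2 (G(R) = -2 + 0 = -2)
b(Q) = 4 - 2*Q
k(O, t) = (10 + t)/(1 + O) (k(O, t) = (t + (4 - 2*(-3)))/(O + 1) = (t + (4 + 6))/(1 + O) = (t + 10)/(1 + O) = (10 + t)/(1 + O))
k(-5 - 1*2, G(3)) - 1*5 = (10 - 2)/(1 + (-5 - 1*2)) - 1*5 = 8/(1 + (-5 - 2)) - 5 = 8/(1 - 7) - 5 = 8/(-6) - 5 = -⅙*8 - 5 = -4/3 - 5 = -19/3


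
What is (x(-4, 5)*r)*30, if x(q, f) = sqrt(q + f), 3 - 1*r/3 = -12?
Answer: 1350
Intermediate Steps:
r = 45 (r = 9 - 3*(-12) = 9 + 36 = 45)
x(q, f) = sqrt(f + q)
(x(-4, 5)*r)*30 = (sqrt(5 - 4)*45)*30 = (sqrt(1)*45)*30 = (1*45)*30 = 45*30 = 1350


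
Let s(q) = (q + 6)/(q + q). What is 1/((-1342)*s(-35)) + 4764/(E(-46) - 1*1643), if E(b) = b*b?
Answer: 766001/76067 ≈ 10.070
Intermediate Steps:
E(b) = b**2
s(q) = (6 + q)/(2*q) (s(q) = (6 + q)/((2*q)) = (6 + q)*(1/(2*q)) = (6 + q)/(2*q))
1/((-1342)*s(-35)) + 4764/(E(-46) - 1*1643) = 1/((-1342)*(((1/2)*(6 - 35)/(-35)))) + 4764/((-46)**2 - 1*1643) = -1/(1342*((1/2)*(-1/35)*(-29))) + 4764/(2116 - 1643) = -1/(1342*29/70) + 4764/473 = -1/1342*70/29 + 4764*(1/473) = -35/19459 + 4764/473 = 766001/76067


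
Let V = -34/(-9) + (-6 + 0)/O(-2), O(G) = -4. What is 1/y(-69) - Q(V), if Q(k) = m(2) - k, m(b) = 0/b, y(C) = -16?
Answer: 751/144 ≈ 5.2153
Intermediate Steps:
m(b) = 0
V = 95/18 (V = -34/(-9) + (-6 + 0)/(-4) = -34*(-⅑) - 6*(-¼) = 34/9 + 3/2 = 95/18 ≈ 5.2778)
Q(k) = -k (Q(k) = 0 - k = -k)
1/y(-69) - Q(V) = 1/(-16) - (-1)*95/18 = -1/16 - 1*(-95/18) = -1/16 + 95/18 = 751/144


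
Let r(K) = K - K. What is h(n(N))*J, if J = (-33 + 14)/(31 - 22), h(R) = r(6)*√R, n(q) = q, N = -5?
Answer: 0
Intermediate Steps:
r(K) = 0
h(R) = 0 (h(R) = 0*√R = 0)
J = -19/9 ≈ -2.1111
h(n(N))*J = 0*(-19/9) = 0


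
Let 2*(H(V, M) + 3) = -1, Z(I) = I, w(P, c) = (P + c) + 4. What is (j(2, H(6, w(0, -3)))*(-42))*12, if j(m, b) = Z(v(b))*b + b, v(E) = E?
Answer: -4410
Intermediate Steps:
w(P, c) = 4 + P + c
H(V, M) = -7/2 (H(V, M) = -3 + (½)*(-1) = -3 - ½ = -7/2)
j(m, b) = b + b² (j(m, b) = b*b + b = b² + b = b + b²)
(j(2, H(6, w(0, -3)))*(-42))*12 = (-7*(1 - 7/2)/2*(-42))*12 = (-7/2*(-5/2)*(-42))*12 = ((35/4)*(-42))*12 = -735/2*12 = -4410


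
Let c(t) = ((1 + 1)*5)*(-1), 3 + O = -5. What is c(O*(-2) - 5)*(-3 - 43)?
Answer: 460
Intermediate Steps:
O = -8 (O = -3 - 5 = -8)
c(t) = -10 (c(t) = (2*5)*(-1) = 10*(-1) = -10)
c(O*(-2) - 5)*(-3 - 43) = -10*(-3 - 43) = -10*(-46) = 460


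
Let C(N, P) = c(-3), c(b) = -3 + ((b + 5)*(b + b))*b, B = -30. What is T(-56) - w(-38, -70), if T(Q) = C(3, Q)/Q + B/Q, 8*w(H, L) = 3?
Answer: -3/7 ≈ -0.42857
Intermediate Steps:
w(H, L) = 3/8 (w(H, L) = (⅛)*3 = 3/8)
c(b) = -3 + 2*b²*(5 + b) (c(b) = -3 + ((5 + b)*(2*b))*b = -3 + (2*b*(5 + b))*b = -3 + 2*b²*(5 + b))
C(N, P) = 33 (C(N, P) = -3 + 2*(-3)³ + 10*(-3)² = -3 + 2*(-27) + 10*9 = -3 - 54 + 90 = 33)
T(Q) = 3/Q (T(Q) = 33/Q - 30/Q = 3/Q)
T(-56) - w(-38, -70) = 3/(-56) - 1*3/8 = 3*(-1/56) - 3/8 = -3/56 - 3/8 = -3/7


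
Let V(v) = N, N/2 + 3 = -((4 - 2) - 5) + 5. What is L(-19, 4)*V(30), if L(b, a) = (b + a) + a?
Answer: -110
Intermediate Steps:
L(b, a) = b + 2*a (L(b, a) = (a + b) + a = b + 2*a)
N = 10 (N = -6 + 2*(-((4 - 2) - 5) + 5) = -6 + 2*(-(2 - 5) + 5) = -6 + 2*(-1*(-3) + 5) = -6 + 2*(3 + 5) = -6 + 2*8 = -6 + 16 = 10)
V(v) = 10
L(-19, 4)*V(30) = (-19 + 2*4)*10 = (-19 + 8)*10 = -11*10 = -110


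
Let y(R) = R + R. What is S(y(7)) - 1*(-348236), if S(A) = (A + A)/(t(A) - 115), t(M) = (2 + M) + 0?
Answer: 34475336/99 ≈ 3.4824e+5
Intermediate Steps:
y(R) = 2*R
t(M) = 2 + M
S(A) = 2*A/(-113 + A) (S(A) = (A + A)/((2 + A) - 115) = (2*A)/(-113 + A) = 2*A/(-113 + A))
S(y(7)) - 1*(-348236) = 2*(2*7)/(-113 + 2*7) - 1*(-348236) = 2*14/(-113 + 14) + 348236 = 2*14/(-99) + 348236 = 2*14*(-1/99) + 348236 = -28/99 + 348236 = 34475336/99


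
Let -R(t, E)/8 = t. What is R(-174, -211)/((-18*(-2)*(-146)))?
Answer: -58/219 ≈ -0.26484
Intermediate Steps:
R(t, E) = -8*t
R(-174, -211)/((-18*(-2)*(-146))) = (-8*(-174))/((-18*(-2)*(-146))) = 1392/((36*(-146))) = 1392/(-5256) = 1392*(-1/5256) = -58/219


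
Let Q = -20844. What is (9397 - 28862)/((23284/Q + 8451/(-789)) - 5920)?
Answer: 5335329249/1625905774 ≈ 3.2814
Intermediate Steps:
(9397 - 28862)/((23284/Q + 8451/(-789)) - 5920) = (9397 - 28862)/((23284/(-20844) + 8451/(-789)) - 5920) = -19465/((23284*(-1/20844) + 8451*(-1/789)) - 5920) = -19465/((-5821/5211 - 2817/263) - 5920) = -19465/(-16210310/1370493 - 5920) = -19465/(-8129528870/1370493) = -19465*(-1370493/8129528870) = 5335329249/1625905774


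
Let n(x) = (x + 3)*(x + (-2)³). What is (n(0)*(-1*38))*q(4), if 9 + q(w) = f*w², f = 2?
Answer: 20976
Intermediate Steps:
n(x) = (-8 + x)*(3 + x) (n(x) = (3 + x)*(x - 8) = (3 + x)*(-8 + x) = (-8 + x)*(3 + x))
q(w) = -9 + 2*w²
(n(0)*(-1*38))*q(4) = ((-24 + 0² - 5*0)*(-1*38))*(-9 + 2*4²) = ((-24 + 0 + 0)*(-38))*(-9 + 2*16) = (-24*(-38))*(-9 + 32) = 912*23 = 20976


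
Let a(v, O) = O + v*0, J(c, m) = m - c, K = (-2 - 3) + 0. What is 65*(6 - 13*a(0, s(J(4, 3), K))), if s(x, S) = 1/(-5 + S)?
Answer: 949/2 ≈ 474.50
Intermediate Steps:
K = -5 (K = -5 + 0 = -5)
a(v, O) = O (a(v, O) = O + 0 = O)
65*(6 - 13*a(0, s(J(4, 3), K))) = 65*(6 - 13/(-5 - 5)) = 65*(6 - 13/(-10)) = 65*(6 - 13*(-⅒)) = 65*(6 + 13/10) = 65*(73/10) = 949/2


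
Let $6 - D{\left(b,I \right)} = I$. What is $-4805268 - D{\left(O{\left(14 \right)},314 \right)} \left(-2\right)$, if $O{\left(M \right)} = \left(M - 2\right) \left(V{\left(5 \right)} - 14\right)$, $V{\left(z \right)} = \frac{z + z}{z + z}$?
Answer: $-4805884$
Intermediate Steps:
$V{\left(z \right)} = 1$ ($V{\left(z \right)} = \frac{2 z}{2 z} = 2 z \frac{1}{2 z} = 1$)
$O{\left(M \right)} = 26 - 13 M$ ($O{\left(M \right)} = \left(M - 2\right) \left(1 - 14\right) = \left(-2 + M\right) \left(-13\right) = 26 - 13 M$)
$D{\left(b,I \right)} = 6 - I$
$-4805268 - D{\left(O{\left(14 \right)},314 \right)} \left(-2\right) = -4805268 - \left(6 - 314\right) \left(-2\right) = -4805268 - \left(-308\right) \left(-2\right) = -4805268 - 616 = -4805884$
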